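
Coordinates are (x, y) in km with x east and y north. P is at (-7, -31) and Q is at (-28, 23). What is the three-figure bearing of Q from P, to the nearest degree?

Δeast = -28 − -7 = -21.00; Δnorth = 23 − -31 = 54.00.
Bearing = atan2(Δeast, Δnorth) mod 360° = 338.75° ≈ 339°.

339°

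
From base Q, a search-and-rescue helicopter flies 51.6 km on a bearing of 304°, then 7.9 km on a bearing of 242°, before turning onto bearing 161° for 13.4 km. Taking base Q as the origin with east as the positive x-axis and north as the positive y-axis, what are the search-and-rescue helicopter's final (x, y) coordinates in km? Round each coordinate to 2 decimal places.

Leg 1 (304°, 51.6 km): east 51.6 sin 304° = -42.78, north 51.6 cos 304° = 28.85
Leg 2 (242°, 7.9 km): east 7.9 sin 242° = -6.98, north 7.9 cos 242° = -3.71
Leg 3 (161°, 13.4 km): east 13.4 sin 161° = 4.36, north 13.4 cos 161° = -12.67
Summing: -45.39 km east, 12.48 km north → (-45.39, 12.48).

(-45.39, 12.48)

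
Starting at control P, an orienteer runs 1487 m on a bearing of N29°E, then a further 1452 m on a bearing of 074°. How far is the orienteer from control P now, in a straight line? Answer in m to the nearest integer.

Leg 1 (N29°E, 1487 m): east 1487 sin 29° = 720.91, north 1487 cos 29° = 1300.56
Leg 2 (074°, 1452 m): east 1452 sin 74° = 1395.75, north 1452 cos 74° = 400.23
Net: 2116.66 east, 1700.78 north. Distance = √((2116.66)² + (1700.78)²) = 2715.315 m.

2715 m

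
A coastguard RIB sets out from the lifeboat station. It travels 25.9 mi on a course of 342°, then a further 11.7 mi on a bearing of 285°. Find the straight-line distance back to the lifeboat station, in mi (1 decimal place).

Leg 1 (342°, 25.9 mi): east 25.9 sin 342° = -8.00, north 25.9 cos 342° = 24.63
Leg 2 (285°, 11.7 mi): east 11.7 sin 285° = -11.30, north 11.7 cos 285° = 3.03
Net: -19.30 east, 27.66 north. Distance = √((-19.30)² + (27.66)²) = 33.731 mi.

33.7 mi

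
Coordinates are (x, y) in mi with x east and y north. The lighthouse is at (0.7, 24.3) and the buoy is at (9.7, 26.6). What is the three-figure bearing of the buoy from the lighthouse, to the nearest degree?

Δeast = 9.7 − 0.7 = 9.00; Δnorth = 26.6 − 24.3 = 2.30.
Bearing = atan2(Δeast, Δnorth) mod 360° = 75.66° ≈ 076°.

076°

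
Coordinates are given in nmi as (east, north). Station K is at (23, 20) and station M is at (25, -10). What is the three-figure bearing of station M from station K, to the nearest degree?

176°

Δeast = 25 − 23 = 2.00; Δnorth = -10 − 20 = -30.00.
Bearing = atan2(Δeast, Δnorth) mod 360° = 176.19° ≈ 176°.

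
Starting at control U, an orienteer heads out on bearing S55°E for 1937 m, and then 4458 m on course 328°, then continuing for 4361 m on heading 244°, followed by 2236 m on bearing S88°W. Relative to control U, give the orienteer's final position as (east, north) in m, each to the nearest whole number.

(-6930, 680)

Leg 1 (S55°E, 1937 m): east 1937 sin 125° = 1586.70, north 1937 cos 125° = -1111.02
Leg 2 (328°, 4458 m): east 4458 sin 328° = -2362.38, north 4458 cos 328° = 3780.60
Leg 3 (244°, 4361 m): east 4361 sin 244° = -3919.64, north 4361 cos 244° = -1911.74
Leg 4 (S88°W, 2236 m): east 2236 sin 268° = -2234.64, north 2236 cos 268° = -78.04
Summing: -6929.96 m east, 679.81 m north → (-6930, 680).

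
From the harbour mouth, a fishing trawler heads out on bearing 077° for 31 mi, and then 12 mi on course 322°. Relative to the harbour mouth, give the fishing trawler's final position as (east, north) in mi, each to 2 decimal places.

Leg 1 (077°, 31 mi): east 31 sin 77° = 30.21, north 31 cos 77° = 6.97
Leg 2 (322°, 12 mi): east 12 sin 322° = -7.39, north 12 cos 322° = 9.46
Summing: 22.82 mi east, 16.43 mi north → (22.82, 16.43).

(22.82, 16.43)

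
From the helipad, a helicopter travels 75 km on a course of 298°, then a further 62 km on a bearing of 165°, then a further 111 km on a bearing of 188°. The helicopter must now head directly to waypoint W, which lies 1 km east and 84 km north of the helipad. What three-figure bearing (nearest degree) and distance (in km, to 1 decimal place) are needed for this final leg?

Leg 1 (298°, 75 km): east 75 sin 298° = -66.22, north 75 cos 298° = 35.21
Leg 2 (165°, 62 km): east 62 sin 165° = 16.05, north 62 cos 165° = -59.89
Leg 3 (188°, 111 km): east 111 sin 188° = -15.45, north 111 cos 188° = -109.92
Current position: (-65.62, -134.60). Target: (1, 84). Remaining: Δeast = 66.62, Δnorth = 218.60.
Bearing = atan2(66.62, 218.60) mod 360° = 16.95°; distance = √((66.62)² + (218.60)²) = 228.524 km.

017°, 228.5 km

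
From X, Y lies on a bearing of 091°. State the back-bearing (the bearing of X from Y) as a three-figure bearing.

271°

Back-bearing = 091° + 180° = 271°.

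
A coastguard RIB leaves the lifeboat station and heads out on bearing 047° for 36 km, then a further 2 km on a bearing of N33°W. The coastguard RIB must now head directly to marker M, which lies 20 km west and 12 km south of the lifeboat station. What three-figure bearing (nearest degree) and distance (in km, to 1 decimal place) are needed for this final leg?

Leg 1 (047°, 36 km): east 36 sin 47° = 26.33, north 36 cos 47° = 24.55
Leg 2 (N33°W, 2 km): east 2 sin 327° = -1.09, north 2 cos 327° = 1.68
Current position: (25.24, 26.23). Target: (-20, -12). Remaining: Δeast = -45.24, Δnorth = -38.23.
Bearing = atan2(-45.24, -38.23) mod 360° = 229.80°; distance = √((-45.24)² + (-38.23)²) = 59.229 km.

230°, 59.2 km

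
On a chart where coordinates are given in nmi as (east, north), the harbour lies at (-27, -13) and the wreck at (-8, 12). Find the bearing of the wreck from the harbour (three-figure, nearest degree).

037°

Δeast = -8 − -27 = 19.00; Δnorth = 12 − -13 = 25.00.
Bearing = atan2(Δeast, Δnorth) mod 360° = 37.23° ≈ 037°.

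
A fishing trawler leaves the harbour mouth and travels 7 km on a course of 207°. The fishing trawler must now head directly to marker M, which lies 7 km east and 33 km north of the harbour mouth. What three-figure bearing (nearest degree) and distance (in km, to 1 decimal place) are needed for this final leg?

Leg 1 (207°, 7 km): east 7 sin 207° = -3.18, north 7 cos 207° = -6.24
Current position: (-3.18, -6.24). Target: (7, 33). Remaining: Δeast = 10.18, Δnorth = 39.24.
Bearing = atan2(10.18, 39.24) mod 360° = 14.54°; distance = √((10.18)² + (39.24)²) = 40.536 km.

015°, 40.5 km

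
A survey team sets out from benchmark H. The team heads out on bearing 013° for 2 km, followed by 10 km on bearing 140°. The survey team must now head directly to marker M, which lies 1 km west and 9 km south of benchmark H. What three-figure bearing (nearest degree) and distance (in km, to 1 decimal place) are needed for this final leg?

247°, 8.5 km

Leg 1 (013°, 2 km): east 2 sin 13° = 0.45, north 2 cos 13° = 1.95
Leg 2 (140°, 10 km): east 10 sin 140° = 6.43, north 10 cos 140° = -7.66
Current position: (6.88, -5.71). Target: (-1, -9). Remaining: Δeast = -7.88, Δnorth = -3.29.
Bearing = atan2(-7.88, -3.29) mod 360° = 247.34°; distance = √((-7.88)² + (-3.29)²) = 8.537 km.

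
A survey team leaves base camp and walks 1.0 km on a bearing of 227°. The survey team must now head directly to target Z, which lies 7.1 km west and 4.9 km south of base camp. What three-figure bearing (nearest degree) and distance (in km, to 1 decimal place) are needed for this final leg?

Leg 1 (227°, 1.0 km): east 1.0 sin 227° = -0.73, north 1.0 cos 227° = -0.68
Current position: (-0.73, -0.68). Target: (-7.1, -4.9). Remaining: Δeast = -6.37, Δnorth = -4.22.
Bearing = atan2(-6.37, -4.22) mod 360° = 236.48°; distance = √((-6.37)² + (-4.22)²) = 7.639 km.

236°, 7.6 km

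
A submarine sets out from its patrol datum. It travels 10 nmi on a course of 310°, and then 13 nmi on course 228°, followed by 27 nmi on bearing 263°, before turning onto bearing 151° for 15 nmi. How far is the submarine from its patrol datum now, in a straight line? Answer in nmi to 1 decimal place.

41.3 nmi

Leg 1 (310°, 10 nmi): east 10 sin 310° = -7.66, north 10 cos 310° = 6.43
Leg 2 (228°, 13 nmi): east 13 sin 228° = -9.66, north 13 cos 228° = -8.70
Leg 3 (263°, 27 nmi): east 27 sin 263° = -26.80, north 27 cos 263° = -3.29
Leg 4 (151°, 15 nmi): east 15 sin 151° = 7.27, north 15 cos 151° = -13.12
Net: -36.85 east, -18.68 north. Distance = √((-36.85)² + (-18.68)²) = 41.313 nmi.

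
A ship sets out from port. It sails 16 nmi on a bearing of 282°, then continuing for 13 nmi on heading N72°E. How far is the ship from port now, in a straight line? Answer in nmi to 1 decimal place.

8.0 nmi

Leg 1 (282°, 16 nmi): east 16 sin 282° = -15.65, north 16 cos 282° = 3.33
Leg 2 (N72°E, 13 nmi): east 13 sin 72° = 12.36, north 13 cos 72° = 4.02
Net: -3.29 east, 7.34 north. Distance = √((-3.29)² + (7.34)²) = 8.046 nmi.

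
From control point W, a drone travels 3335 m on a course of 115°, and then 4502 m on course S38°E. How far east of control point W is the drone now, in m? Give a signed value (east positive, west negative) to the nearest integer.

Leg 1 (115°, 3335 m): east 3335 sin 115° = 3022.54, north 3335 cos 115° = -1409.43
Leg 2 (S38°E, 4502 m): east 4502 sin 142° = 2771.71, north 4502 cos 142° = -3547.62
Net east component: 5794.24 m.

5794 m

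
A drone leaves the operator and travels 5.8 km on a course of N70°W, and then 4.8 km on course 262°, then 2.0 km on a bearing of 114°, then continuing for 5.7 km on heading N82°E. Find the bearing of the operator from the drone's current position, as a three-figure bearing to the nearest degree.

115°

Leg 1 (N70°W, 5.8 km): east 5.8 sin 290° = -5.45, north 5.8 cos 290° = 1.98
Leg 2 (262°, 4.8 km): east 4.8 sin 262° = -4.75, north 4.8 cos 262° = -0.67
Leg 3 (114°, 2.0 km): east 2.0 sin 114° = 1.83, north 2.0 cos 114° = -0.81
Leg 4 (N82°E, 5.7 km): east 5.7 sin 82° = 5.64, north 5.7 cos 82° = 0.79
Net displacement: -2.73 east, 1.30 north. Direction back to start is (2.73, -1.30): bearing = atan2(2.73, -1.30) mod 360° = 115.37° ≈ 115°.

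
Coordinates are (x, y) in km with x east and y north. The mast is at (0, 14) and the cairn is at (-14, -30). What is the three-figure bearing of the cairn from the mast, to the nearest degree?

198°

Δeast = -14 − 0 = -14.00; Δnorth = -30 − 14 = -44.00.
Bearing = atan2(Δeast, Δnorth) mod 360° = 197.65° ≈ 198°.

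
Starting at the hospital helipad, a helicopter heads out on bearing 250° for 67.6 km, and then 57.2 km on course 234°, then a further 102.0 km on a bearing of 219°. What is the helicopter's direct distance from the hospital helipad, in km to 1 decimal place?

220.8 km

Leg 1 (250°, 67.6 km): east 67.6 sin 250° = -63.52, north 67.6 cos 250° = -23.12
Leg 2 (234°, 57.2 km): east 57.2 sin 234° = -46.28, north 57.2 cos 234° = -33.62
Leg 3 (219°, 102.0 km): east 102.0 sin 219° = -64.19, north 102.0 cos 219° = -79.27
Net: -173.99 east, -136.01 north. Distance = √((-173.99)² + (-136.01)²) = 220.842 km.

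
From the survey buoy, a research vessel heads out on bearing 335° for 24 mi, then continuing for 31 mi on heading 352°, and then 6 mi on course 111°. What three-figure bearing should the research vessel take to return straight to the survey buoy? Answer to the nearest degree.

170°

Leg 1 (335°, 24 mi): east 24 sin 335° = -10.14, north 24 cos 335° = 21.75
Leg 2 (352°, 31 mi): east 31 sin 352° = -4.31, north 31 cos 352° = 30.70
Leg 3 (111°, 6 mi): east 6 sin 111° = 5.60, north 6 cos 111° = -2.15
Net displacement: -8.86 east, 50.30 north. Direction back to start is (8.86, -50.30): bearing = atan2(8.86, -50.30) mod 360° = 170.01° ≈ 170°.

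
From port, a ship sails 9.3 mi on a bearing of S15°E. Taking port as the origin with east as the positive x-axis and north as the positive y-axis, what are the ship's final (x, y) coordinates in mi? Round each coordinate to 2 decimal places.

(2.41, -8.98)

Leg 1 (S15°E, 9.3 mi): east 9.3 sin 165° = 2.41, north 9.3 cos 165° = -8.98
Summing: 2.41 mi east, -8.98 mi north → (2.41, -8.98).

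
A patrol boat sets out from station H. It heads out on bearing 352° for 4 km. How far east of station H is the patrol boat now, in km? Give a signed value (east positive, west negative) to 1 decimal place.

Leg 1 (352°, 4 km): east 4 sin 352° = -0.56, north 4 cos 352° = 3.96
Net east component: -0.56 km.

-0.6 km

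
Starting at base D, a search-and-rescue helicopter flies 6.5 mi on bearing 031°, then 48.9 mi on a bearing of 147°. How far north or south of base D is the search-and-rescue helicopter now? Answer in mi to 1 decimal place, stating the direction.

Leg 1 (031°, 6.5 mi): east 6.5 sin 31° = 3.35, north 6.5 cos 31° = 5.57
Leg 2 (147°, 48.9 mi): east 48.9 sin 147° = 26.63, north 48.9 cos 147° = -41.01
Net north component: -35.44 mi.

35.4 mi south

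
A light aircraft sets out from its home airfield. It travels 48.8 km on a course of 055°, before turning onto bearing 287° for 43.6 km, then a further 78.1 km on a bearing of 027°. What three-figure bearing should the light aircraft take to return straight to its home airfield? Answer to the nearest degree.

197°

Leg 1 (055°, 48.8 km): east 48.8 sin 55° = 39.97, north 48.8 cos 55° = 27.99
Leg 2 (287°, 43.6 km): east 43.6 sin 287° = -41.69, north 43.6 cos 287° = 12.75
Leg 3 (027°, 78.1 km): east 78.1 sin 27° = 35.46, north 78.1 cos 27° = 69.59
Net displacement: 33.74 east, 110.33 north. Direction back to start is (-33.74, -110.33): bearing = atan2(-33.74, -110.33) mod 360° = 197.00° ≈ 197°.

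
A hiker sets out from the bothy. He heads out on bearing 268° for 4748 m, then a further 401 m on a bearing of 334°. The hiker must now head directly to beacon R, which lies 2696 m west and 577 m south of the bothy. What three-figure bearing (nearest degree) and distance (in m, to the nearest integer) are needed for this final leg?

109°, 2355 m

Leg 1 (268°, 4748 m): east 4748 sin 268° = -4745.11, north 4748 cos 268° = -165.70
Leg 2 (334°, 401 m): east 401 sin 334° = -175.79, north 401 cos 334° = 360.42
Current position: (-4920.89, 194.71). Target: (-2696, -577). Remaining: Δeast = 2224.89, Δnorth = -771.71.
Bearing = atan2(2224.89, -771.71) mod 360° = 109.13°; distance = √((2224.89)² + (-771.71)²) = 2354.930 m.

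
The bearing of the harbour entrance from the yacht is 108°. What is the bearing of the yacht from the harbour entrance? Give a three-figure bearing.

Back-bearing = 108° + 180° = 288°.

288°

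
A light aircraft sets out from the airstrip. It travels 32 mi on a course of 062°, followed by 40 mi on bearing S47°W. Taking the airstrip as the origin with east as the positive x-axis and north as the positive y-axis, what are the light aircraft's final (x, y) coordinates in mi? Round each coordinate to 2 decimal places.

(-1.00, -12.26)

Leg 1 (062°, 32 mi): east 32 sin 62° = 28.25, north 32 cos 62° = 15.02
Leg 2 (S47°W, 40 mi): east 40 sin 227° = -29.25, north 40 cos 227° = -27.28
Summing: -1.00 mi east, -12.26 mi north → (-1.00, -12.26).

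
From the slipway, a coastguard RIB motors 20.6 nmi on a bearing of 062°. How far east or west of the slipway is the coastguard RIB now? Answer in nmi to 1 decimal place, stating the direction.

Leg 1 (062°, 20.6 nmi): east 20.6 sin 62° = 18.19, north 20.6 cos 62° = 9.67
Net east component: 18.19 nmi.

18.2 nmi east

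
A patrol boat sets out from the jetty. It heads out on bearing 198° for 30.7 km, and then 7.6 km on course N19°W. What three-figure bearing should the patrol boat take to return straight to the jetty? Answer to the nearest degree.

Leg 1 (198°, 30.7 km): east 30.7 sin 198° = -9.49, north 30.7 cos 198° = -29.20
Leg 2 (N19°W, 7.6 km): east 7.6 sin 341° = -2.47, north 7.6 cos 341° = 7.19
Net displacement: -11.96 east, -22.01 north. Direction back to start is (11.96, 22.01): bearing = atan2(11.96, 22.01) mod 360° = 28.52° ≈ 029°.

029°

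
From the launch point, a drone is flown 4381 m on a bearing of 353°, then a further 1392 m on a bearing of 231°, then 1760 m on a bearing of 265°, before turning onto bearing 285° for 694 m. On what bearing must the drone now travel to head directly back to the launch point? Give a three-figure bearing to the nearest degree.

Leg 1 (353°, 4381 m): east 4381 sin 353° = -533.91, north 4381 cos 353° = 4348.34
Leg 2 (231°, 1392 m): east 1392 sin 231° = -1081.79, north 1392 cos 231° = -876.01
Leg 3 (265°, 1760 m): east 1760 sin 265° = -1753.30, north 1760 cos 265° = -153.39
Leg 4 (285°, 694 m): east 694 sin 285° = -670.35, north 694 cos 285° = 179.62
Net displacement: -4039.35 east, 3498.56 north. Direction back to start is (4039.35, -3498.56): bearing = atan2(4039.35, -3498.56) mod 360° = 130.90° ≈ 131°.

131°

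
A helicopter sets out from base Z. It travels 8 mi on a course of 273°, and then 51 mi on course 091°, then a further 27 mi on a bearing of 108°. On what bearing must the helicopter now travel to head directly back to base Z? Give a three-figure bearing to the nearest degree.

Leg 1 (273°, 8 mi): east 8 sin 273° = -7.99, north 8 cos 273° = 0.42
Leg 2 (091°, 51 mi): east 51 sin 91° = 50.99, north 51 cos 91° = -0.89
Leg 3 (108°, 27 mi): east 27 sin 108° = 25.68, north 27 cos 108° = -8.34
Net displacement: 68.68 east, -8.81 north. Direction back to start is (-68.68, 8.81): bearing = atan2(-68.68, 8.81) mod 360° = 277.31° ≈ 277°.

277°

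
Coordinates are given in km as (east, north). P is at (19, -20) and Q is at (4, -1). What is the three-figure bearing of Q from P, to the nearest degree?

Δeast = 4 − 19 = -15.00; Δnorth = -1 − -20 = 19.00.
Bearing = atan2(Δeast, Δnorth) mod 360° = 321.71° ≈ 322°.

322°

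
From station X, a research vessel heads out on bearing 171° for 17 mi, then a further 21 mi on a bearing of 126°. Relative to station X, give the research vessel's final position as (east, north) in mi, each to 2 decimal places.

Leg 1 (171°, 17 mi): east 17 sin 171° = 2.66, north 17 cos 171° = -16.79
Leg 2 (126°, 21 mi): east 21 sin 126° = 16.99, north 21 cos 126° = -12.34
Summing: 19.65 mi east, -29.13 mi north → (19.65, -29.13).

(19.65, -29.13)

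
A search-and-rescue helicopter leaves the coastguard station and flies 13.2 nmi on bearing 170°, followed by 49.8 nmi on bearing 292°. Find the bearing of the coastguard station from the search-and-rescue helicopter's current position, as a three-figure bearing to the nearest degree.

Leg 1 (170°, 13.2 nmi): east 13.2 sin 170° = 2.29, north 13.2 cos 170° = -13.00
Leg 2 (292°, 49.8 nmi): east 49.8 sin 292° = -46.17, north 49.8 cos 292° = 18.66
Net displacement: -43.88 east, 5.66 north. Direction back to start is (43.88, -5.66): bearing = atan2(43.88, -5.66) mod 360° = 97.34° ≈ 097°.

097°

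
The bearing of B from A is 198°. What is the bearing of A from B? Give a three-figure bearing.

018°

Back-bearing = 198° − 180° = 018°.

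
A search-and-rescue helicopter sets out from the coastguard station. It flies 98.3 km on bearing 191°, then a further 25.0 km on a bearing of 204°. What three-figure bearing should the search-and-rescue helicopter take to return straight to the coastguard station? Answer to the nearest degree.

Leg 1 (191°, 98.3 km): east 98.3 sin 191° = -18.76, north 98.3 cos 191° = -96.49
Leg 2 (204°, 25.0 km): east 25.0 sin 204° = -10.17, north 25.0 cos 204° = -22.84
Net displacement: -28.92 east, -119.33 north. Direction back to start is (28.92, 119.33): bearing = atan2(28.92, 119.33) mod 360° = 13.63° ≈ 014°.

014°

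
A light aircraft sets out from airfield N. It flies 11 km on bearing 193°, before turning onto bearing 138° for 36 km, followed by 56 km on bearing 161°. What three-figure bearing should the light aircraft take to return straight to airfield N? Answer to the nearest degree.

Leg 1 (193°, 11 km): east 11 sin 193° = -2.47, north 11 cos 193° = -10.72
Leg 2 (138°, 36 km): east 36 sin 138° = 24.09, north 36 cos 138° = -26.75
Leg 3 (161°, 56 km): east 56 sin 161° = 18.23, north 56 cos 161° = -52.95
Net displacement: 39.85 east, -90.42 north. Direction back to start is (-39.85, 90.42): bearing = atan2(-39.85, 90.42) mod 360° = 336.22° ≈ 336°.

336°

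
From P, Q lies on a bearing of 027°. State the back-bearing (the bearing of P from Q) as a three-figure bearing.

Back-bearing = 027° + 180° = 207°.

207°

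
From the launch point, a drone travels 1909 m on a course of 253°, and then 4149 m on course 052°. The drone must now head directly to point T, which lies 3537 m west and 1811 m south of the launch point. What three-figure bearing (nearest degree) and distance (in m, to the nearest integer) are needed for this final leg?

Leg 1 (253°, 1909 m): east 1909 sin 253° = -1825.59, north 1909 cos 253° = -558.14
Leg 2 (052°, 4149 m): east 4149 sin 52° = 3269.46, north 4149 cos 52° = 2554.38
Current position: (1443.87, 1996.24). Target: (-3537, -1811). Remaining: Δeast = -4980.87, Δnorth = -3807.24.
Bearing = atan2(-4980.87, -3807.24) mod 360° = 232.61°; distance = √((-4980.87)² + (-3807.24)²) = 6269.303 m.

233°, 6269 m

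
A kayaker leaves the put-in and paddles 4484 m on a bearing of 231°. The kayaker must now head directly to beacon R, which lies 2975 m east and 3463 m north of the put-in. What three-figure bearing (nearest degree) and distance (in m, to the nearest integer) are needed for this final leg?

046°, 9013 m

Leg 1 (231°, 4484 m): east 4484 sin 231° = -3484.72, north 4484 cos 231° = -2821.87
Current position: (-3484.72, -2821.87). Target: (2975, 3463). Remaining: Δeast = 6459.72, Δnorth = 6284.87.
Bearing = atan2(6459.72, 6284.87) mod 360° = 45.79°; distance = √((6459.72)² + (6284.87)²) = 9012.638 m.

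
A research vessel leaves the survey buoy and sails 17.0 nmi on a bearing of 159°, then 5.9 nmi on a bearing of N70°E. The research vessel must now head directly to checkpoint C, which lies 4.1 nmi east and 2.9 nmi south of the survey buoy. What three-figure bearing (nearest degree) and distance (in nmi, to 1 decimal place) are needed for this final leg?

325°, 13.3 nmi

Leg 1 (159°, 17.0 nmi): east 17.0 sin 159° = 6.09, north 17.0 cos 159° = -15.87
Leg 2 (N70°E, 5.9 nmi): east 5.9 sin 70° = 5.54, north 5.9 cos 70° = 2.02
Current position: (11.64, -13.85). Target: (4.1, -2.9). Remaining: Δeast = -7.54, Δnorth = 10.95.
Bearing = atan2(-7.54, 10.95) mod 360° = 325.47°; distance = √((-7.54)² + (10.95)²) = 13.295 nmi.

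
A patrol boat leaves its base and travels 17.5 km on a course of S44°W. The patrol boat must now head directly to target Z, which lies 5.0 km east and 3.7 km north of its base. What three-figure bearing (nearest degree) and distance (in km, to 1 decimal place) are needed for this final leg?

Leg 1 (S44°W, 17.5 km): east 17.5 sin 224° = -12.16, north 17.5 cos 224° = -12.59
Current position: (-12.16, -12.59). Target: (5.0, 3.7). Remaining: Δeast = 17.16, Δnorth = 16.29.
Bearing = atan2(17.16, 16.29) mod 360° = 46.49°; distance = √((17.16)² + (16.29)²) = 23.657 km.

046°, 23.7 km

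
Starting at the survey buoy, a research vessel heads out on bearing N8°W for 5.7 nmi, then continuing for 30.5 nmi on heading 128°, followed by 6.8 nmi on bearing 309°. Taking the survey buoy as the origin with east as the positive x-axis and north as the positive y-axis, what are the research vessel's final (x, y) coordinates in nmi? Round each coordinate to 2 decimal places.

Leg 1 (N8°W, 5.7 nmi): east 5.7 sin 352° = -0.79, north 5.7 cos 352° = 5.64
Leg 2 (128°, 30.5 nmi): east 30.5 sin 128° = 24.03, north 30.5 cos 128° = -18.78
Leg 3 (309°, 6.8 nmi): east 6.8 sin 309° = -5.28, north 6.8 cos 309° = 4.28
Summing: 17.96 nmi east, -8.85 nmi north → (17.96, -8.85).

(17.96, -8.85)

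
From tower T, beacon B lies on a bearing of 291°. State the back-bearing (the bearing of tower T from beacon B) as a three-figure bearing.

Back-bearing = 291° − 180° = 111°.

111°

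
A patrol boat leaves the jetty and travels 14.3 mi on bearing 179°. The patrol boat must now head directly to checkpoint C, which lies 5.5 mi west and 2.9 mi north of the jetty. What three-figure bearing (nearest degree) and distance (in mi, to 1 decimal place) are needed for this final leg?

Leg 1 (179°, 14.3 mi): east 14.3 sin 179° = 0.25, north 14.3 cos 179° = -14.30
Current position: (0.25, -14.30). Target: (-5.5, 2.9). Remaining: Δeast = -5.75, Δnorth = 17.20.
Bearing = atan2(-5.75, 17.20) mod 360° = 341.51°; distance = √((-5.75)² + (17.20)²) = 18.133 mi.

342°, 18.1 mi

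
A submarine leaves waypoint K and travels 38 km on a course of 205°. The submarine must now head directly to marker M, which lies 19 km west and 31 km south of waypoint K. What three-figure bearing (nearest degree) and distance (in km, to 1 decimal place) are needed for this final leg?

Leg 1 (205°, 38 km): east 38 sin 205° = -16.06, north 38 cos 205° = -34.44
Current position: (-16.06, -34.44). Target: (-19, -31). Remaining: Δeast = -2.94, Δnorth = 3.44.
Bearing = atan2(-2.94, 3.44) mod 360° = 319.47°; distance = √((-2.94)² + (3.44)²) = 4.525 km.

319°, 4.5 km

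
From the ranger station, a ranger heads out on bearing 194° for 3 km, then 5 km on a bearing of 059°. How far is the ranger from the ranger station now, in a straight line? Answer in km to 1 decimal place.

3.6 km

Leg 1 (194°, 3 km): east 3 sin 194° = -0.73, north 3 cos 194° = -2.91
Leg 2 (059°, 5 km): east 5 sin 59° = 4.29, north 5 cos 59° = 2.58
Net: 3.56 east, -0.34 north. Distance = √((3.56)² + (-0.34)²) = 3.576 km.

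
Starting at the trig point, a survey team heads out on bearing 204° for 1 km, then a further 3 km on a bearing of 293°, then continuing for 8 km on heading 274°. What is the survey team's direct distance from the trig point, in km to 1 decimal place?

Leg 1 (204°, 1 km): east 1 sin 204° = -0.41, north 1 cos 204° = -0.91
Leg 2 (293°, 3 km): east 3 sin 293° = -2.76, north 3 cos 293° = 1.17
Leg 3 (274°, 8 km): east 8 sin 274° = -7.98, north 8 cos 274° = 0.56
Net: -11.15 east, 0.82 north. Distance = √((-11.15)² + (0.82)²) = 11.179 km.

11.2 km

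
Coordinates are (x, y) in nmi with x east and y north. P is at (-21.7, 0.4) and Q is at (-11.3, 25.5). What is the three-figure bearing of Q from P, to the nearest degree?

Δeast = -11.3 − -21.7 = 10.40; Δnorth = 25.5 − 0.4 = 25.10.
Bearing = atan2(Δeast, Δnorth) mod 360° = 22.51° ≈ 023°.

023°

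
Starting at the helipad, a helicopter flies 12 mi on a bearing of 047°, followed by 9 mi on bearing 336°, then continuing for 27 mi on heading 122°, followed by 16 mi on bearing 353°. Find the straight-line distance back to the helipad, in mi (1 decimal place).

Leg 1 (047°, 12 mi): east 12 sin 47° = 8.78, north 12 cos 47° = 8.18
Leg 2 (336°, 9 mi): east 9 sin 336° = -3.66, north 9 cos 336° = 8.22
Leg 3 (122°, 27 mi): east 27 sin 122° = 22.90, north 27 cos 122° = -14.31
Leg 4 (353°, 16 mi): east 16 sin 353° = -1.95, north 16 cos 353° = 15.88
Net: 26.06 east, 17.98 north. Distance = √((26.06)² + (17.98)²) = 31.663 mi.

31.7 mi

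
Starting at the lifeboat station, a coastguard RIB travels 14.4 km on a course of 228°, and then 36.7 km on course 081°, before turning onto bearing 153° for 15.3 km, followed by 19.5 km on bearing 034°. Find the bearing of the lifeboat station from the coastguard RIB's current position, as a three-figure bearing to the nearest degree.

Leg 1 (228°, 14.4 km): east 14.4 sin 228° = -10.70, north 14.4 cos 228° = -9.64
Leg 2 (081°, 36.7 km): east 36.7 sin 81° = 36.25, north 36.7 cos 81° = 5.74
Leg 3 (153°, 15.3 km): east 15.3 sin 153° = 6.95, north 15.3 cos 153° = -13.63
Leg 4 (034°, 19.5 km): east 19.5 sin 34° = 10.90, north 19.5 cos 34° = 16.17
Net displacement: 43.40 east, -1.36 north. Direction back to start is (-43.40, 1.36): bearing = atan2(-43.40, 1.36) mod 360° = 271.80° ≈ 272°.

272°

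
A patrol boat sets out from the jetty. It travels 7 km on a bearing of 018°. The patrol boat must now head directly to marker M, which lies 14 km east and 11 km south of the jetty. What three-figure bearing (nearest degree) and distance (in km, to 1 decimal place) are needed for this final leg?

146°, 21.3 km

Leg 1 (018°, 7 km): east 7 sin 18° = 2.16, north 7 cos 18° = 6.66
Current position: (2.16, 6.66). Target: (14, -11). Remaining: Δeast = 11.84, Δnorth = -17.66.
Bearing = atan2(11.84, -17.66) mod 360° = 146.16°; distance = √((11.84)² + (-17.66)²) = 21.258 km.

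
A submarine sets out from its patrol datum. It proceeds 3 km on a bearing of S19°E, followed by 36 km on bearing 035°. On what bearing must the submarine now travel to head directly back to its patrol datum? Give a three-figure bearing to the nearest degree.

219°

Leg 1 (S19°E, 3 km): east 3 sin 161° = 0.98, north 3 cos 161° = -2.84
Leg 2 (035°, 36 km): east 36 sin 35° = 20.65, north 36 cos 35° = 29.49
Net displacement: 21.63 east, 26.65 north. Direction back to start is (-21.63, -26.65): bearing = atan2(-21.63, -26.65) mod 360° = 219.05° ≈ 219°.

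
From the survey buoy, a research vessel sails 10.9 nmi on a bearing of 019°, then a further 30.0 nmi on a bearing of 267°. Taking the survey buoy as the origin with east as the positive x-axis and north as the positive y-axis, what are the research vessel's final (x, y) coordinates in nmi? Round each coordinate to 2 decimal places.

Leg 1 (019°, 10.9 nmi): east 10.9 sin 19° = 3.55, north 10.9 cos 19° = 10.31
Leg 2 (267°, 30.0 nmi): east 30.0 sin 267° = -29.96, north 30.0 cos 267° = -1.57
Summing: -26.41 nmi east, 8.74 nmi north → (-26.41, 8.74).

(-26.41, 8.74)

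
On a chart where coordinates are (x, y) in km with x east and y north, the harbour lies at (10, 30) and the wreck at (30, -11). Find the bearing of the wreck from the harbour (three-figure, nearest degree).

154°

Δeast = 30 − 10 = 20.00; Δnorth = -11 − 30 = -41.00.
Bearing = atan2(Δeast, Δnorth) mod 360° = 154.00° ≈ 154°.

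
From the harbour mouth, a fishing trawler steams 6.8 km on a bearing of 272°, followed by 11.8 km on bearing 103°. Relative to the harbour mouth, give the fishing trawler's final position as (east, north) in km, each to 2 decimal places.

(4.70, -2.42)

Leg 1 (272°, 6.8 km): east 6.8 sin 272° = -6.80, north 6.8 cos 272° = 0.24
Leg 2 (103°, 11.8 km): east 11.8 sin 103° = 11.50, north 11.8 cos 103° = -2.65
Summing: 4.70 km east, -2.42 km north → (4.70, -2.42).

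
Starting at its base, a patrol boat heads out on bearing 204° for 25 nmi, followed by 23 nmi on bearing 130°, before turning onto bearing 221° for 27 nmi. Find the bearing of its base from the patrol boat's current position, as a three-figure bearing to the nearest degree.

010°

Leg 1 (204°, 25 nmi): east 25 sin 204° = -10.17, north 25 cos 204° = -22.84
Leg 2 (130°, 23 nmi): east 23 sin 130° = 17.62, north 23 cos 130° = -14.78
Leg 3 (221°, 27 nmi): east 27 sin 221° = -17.71, north 27 cos 221° = -20.38
Net displacement: -10.26 east, -58.00 north. Direction back to start is (10.26, 58.00): bearing = atan2(10.26, 58.00) mod 360° = 10.03° ≈ 010°.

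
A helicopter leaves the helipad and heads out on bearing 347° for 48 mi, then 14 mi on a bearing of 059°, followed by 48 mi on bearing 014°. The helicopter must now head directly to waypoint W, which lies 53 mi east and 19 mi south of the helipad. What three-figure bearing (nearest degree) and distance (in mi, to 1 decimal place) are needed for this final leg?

161°, 126.1 mi

Leg 1 (347°, 48 mi): east 48 sin 347° = -10.80, north 48 cos 347° = 46.77
Leg 2 (059°, 14 mi): east 14 sin 59° = 12.00, north 14 cos 59° = 7.21
Leg 3 (014°, 48 mi): east 48 sin 14° = 11.61, north 48 cos 14° = 46.57
Current position: (12.81, 100.55). Target: (53, -19). Remaining: Δeast = 40.19, Δnorth = -119.55.
Bearing = atan2(40.19, -119.55) mod 360° = 161.42°; distance = √((40.19)² + (-119.55)²) = 126.127 mi.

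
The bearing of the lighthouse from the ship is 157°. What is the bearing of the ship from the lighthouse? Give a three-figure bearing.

Back-bearing = 157° + 180° = 337°.

337°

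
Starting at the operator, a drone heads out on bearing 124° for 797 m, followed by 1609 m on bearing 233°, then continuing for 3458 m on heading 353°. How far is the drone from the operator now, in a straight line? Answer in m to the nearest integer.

Leg 1 (124°, 797 m): east 797 sin 124° = 660.74, north 797 cos 124° = -445.68
Leg 2 (233°, 1609 m): east 1609 sin 233° = -1285.00, north 1609 cos 233° = -968.32
Leg 3 (353°, 3458 m): east 3458 sin 353° = -421.42, north 3458 cos 353° = 3432.22
Net: -1045.69 east, 2018.23 north. Distance = √((-1045.69)² + (2018.23)²) = 2273.038 m.

2273 m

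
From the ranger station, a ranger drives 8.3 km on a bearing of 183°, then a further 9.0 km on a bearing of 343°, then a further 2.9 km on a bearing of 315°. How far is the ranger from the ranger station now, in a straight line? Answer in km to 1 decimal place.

5.6 km

Leg 1 (183°, 8.3 km): east 8.3 sin 183° = -0.43, north 8.3 cos 183° = -8.29
Leg 2 (343°, 9.0 km): east 9.0 sin 343° = -2.63, north 9.0 cos 343° = 8.61
Leg 3 (315°, 2.9 km): east 2.9 sin 315° = -2.05, north 2.9 cos 315° = 2.05
Net: -5.12 east, 2.37 north. Distance = √((-5.12)² + (2.37)²) = 5.638 km.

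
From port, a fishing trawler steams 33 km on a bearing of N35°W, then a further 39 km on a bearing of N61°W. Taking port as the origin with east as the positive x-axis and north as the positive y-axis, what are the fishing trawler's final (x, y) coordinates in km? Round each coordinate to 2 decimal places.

Leg 1 (N35°W, 33 km): east 33 sin 325° = -18.93, north 33 cos 325° = 27.03
Leg 2 (N61°W, 39 km): east 39 sin 299° = -34.11, north 39 cos 299° = 18.91
Summing: -53.04 km east, 45.94 km north → (-53.04, 45.94).

(-53.04, 45.94)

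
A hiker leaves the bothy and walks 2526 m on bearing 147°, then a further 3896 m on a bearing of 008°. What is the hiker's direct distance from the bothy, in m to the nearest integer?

2589 m

Leg 1 (147°, 2526 m): east 2526 sin 147° = 1375.76, north 2526 cos 147° = -2118.48
Leg 2 (008°, 3896 m): east 3896 sin 8° = 542.22, north 3896 cos 8° = 3858.08
Net: 1917.98 east, 1739.60 north. Distance = √((1917.98)² + (1739.60)²) = 2589.373 m.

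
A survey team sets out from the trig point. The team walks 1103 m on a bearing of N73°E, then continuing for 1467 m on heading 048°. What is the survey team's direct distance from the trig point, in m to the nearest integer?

Leg 1 (N73°E, 1103 m): east 1103 sin 73° = 1054.80, north 1103 cos 73° = 322.49
Leg 2 (048°, 1467 m): east 1467 sin 48° = 1090.19, north 1467 cos 48° = 981.61
Net: 2145.00 east, 1304.10 north. Distance = √((2145.00)² + (1304.10)²) = 2510.317 m.

2510 m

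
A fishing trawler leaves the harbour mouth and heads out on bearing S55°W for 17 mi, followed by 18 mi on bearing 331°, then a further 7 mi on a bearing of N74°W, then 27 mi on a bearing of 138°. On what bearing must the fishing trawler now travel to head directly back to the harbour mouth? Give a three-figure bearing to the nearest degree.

Leg 1 (S55°W, 17 mi): east 17 sin 235° = -13.93, north 17 cos 235° = -9.75
Leg 2 (331°, 18 mi): east 18 sin 331° = -8.73, north 18 cos 331° = 15.74
Leg 3 (N74°W, 7 mi): east 7 sin 286° = -6.73, north 7 cos 286° = 1.93
Leg 4 (138°, 27 mi): east 27 sin 138° = 18.07, north 27 cos 138° = -20.06
Net displacement: -11.31 east, -12.14 north. Direction back to start is (11.31, 12.14): bearing = atan2(11.31, 12.14) mod 360° = 42.98° ≈ 043°.

043°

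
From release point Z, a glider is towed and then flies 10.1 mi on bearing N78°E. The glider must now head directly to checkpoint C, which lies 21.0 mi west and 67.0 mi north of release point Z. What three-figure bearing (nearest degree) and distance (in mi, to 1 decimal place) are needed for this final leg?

335°, 71.9 mi

Leg 1 (N78°E, 10.1 mi): east 10.1 sin 78° = 9.88, north 10.1 cos 78° = 2.10
Current position: (9.88, 2.10). Target: (-21.0, 67.0). Remaining: Δeast = -30.88, Δnorth = 64.90.
Bearing = atan2(-30.88, 64.90) mod 360° = 334.56°; distance = √((-30.88)² + (64.90)²) = 71.872 mi.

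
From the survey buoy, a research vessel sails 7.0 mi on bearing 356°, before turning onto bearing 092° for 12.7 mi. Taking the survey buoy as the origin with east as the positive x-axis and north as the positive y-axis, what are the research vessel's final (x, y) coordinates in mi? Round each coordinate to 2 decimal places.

(12.20, 6.54)

Leg 1 (356°, 7.0 mi): east 7.0 sin 356° = -0.49, north 7.0 cos 356° = 6.98
Leg 2 (092°, 12.7 mi): east 12.7 sin 92° = 12.69, north 12.7 cos 92° = -0.44
Summing: 12.20 mi east, 6.54 mi north → (12.20, 6.54).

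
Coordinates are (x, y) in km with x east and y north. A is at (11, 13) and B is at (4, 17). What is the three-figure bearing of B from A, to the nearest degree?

Δeast = 4 − 11 = -7.00; Δnorth = 17 − 13 = 4.00.
Bearing = atan2(Δeast, Δnorth) mod 360° = 299.74° ≈ 300°.

300°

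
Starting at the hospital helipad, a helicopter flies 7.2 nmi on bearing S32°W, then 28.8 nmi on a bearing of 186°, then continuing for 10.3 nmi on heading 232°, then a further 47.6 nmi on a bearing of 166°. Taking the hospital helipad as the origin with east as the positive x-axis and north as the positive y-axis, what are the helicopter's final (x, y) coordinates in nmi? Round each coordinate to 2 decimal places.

(-3.43, -87.28)

Leg 1 (S32°W, 7.2 nmi): east 7.2 sin 212° = -3.82, north 7.2 cos 212° = -6.11
Leg 2 (186°, 28.8 nmi): east 28.8 sin 186° = -3.01, north 28.8 cos 186° = -28.64
Leg 3 (232°, 10.3 nmi): east 10.3 sin 232° = -8.12, north 10.3 cos 232° = -6.34
Leg 4 (166°, 47.6 nmi): east 47.6 sin 166° = 11.52, north 47.6 cos 166° = -46.19
Summing: -3.43 nmi east, -87.28 nmi north → (-3.43, -87.28).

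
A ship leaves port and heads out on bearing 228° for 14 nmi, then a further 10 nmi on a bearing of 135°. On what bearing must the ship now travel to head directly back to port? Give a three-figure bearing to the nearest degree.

Leg 1 (228°, 14 nmi): east 14 sin 228° = -10.40, north 14 cos 228° = -9.37
Leg 2 (135°, 10 nmi): east 10 sin 135° = 7.07, north 10 cos 135° = -7.07
Net displacement: -3.33 east, -16.44 north. Direction back to start is (3.33, 16.44): bearing = atan2(3.33, 16.44) mod 360° = 11.46° ≈ 011°.

011°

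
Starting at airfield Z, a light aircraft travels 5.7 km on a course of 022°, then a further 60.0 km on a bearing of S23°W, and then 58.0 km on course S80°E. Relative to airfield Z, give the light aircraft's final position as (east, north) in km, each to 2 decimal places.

(35.81, -60.02)

Leg 1 (022°, 5.7 km): east 5.7 sin 22° = 2.14, north 5.7 cos 22° = 5.28
Leg 2 (S23°W, 60.0 km): east 60.0 sin 203° = -23.44, north 60.0 cos 203° = -55.23
Leg 3 (S80°E, 58.0 km): east 58.0 sin 100° = 57.12, north 58.0 cos 100° = -10.07
Summing: 35.81 km east, -60.02 km north → (35.81, -60.02).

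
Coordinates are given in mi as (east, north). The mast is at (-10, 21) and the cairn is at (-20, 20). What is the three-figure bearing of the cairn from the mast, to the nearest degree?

264°

Δeast = -20 − -10 = -10.00; Δnorth = 20 − 21 = -1.00.
Bearing = atan2(Δeast, Δnorth) mod 360° = 264.29° ≈ 264°.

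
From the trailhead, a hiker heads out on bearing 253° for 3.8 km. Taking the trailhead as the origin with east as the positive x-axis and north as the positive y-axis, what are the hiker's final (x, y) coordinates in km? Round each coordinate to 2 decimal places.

(-3.63, -1.11)

Leg 1 (253°, 3.8 km): east 3.8 sin 253° = -3.63, north 3.8 cos 253° = -1.11
Summing: -3.63 km east, -1.11 km north → (-3.63, -1.11).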